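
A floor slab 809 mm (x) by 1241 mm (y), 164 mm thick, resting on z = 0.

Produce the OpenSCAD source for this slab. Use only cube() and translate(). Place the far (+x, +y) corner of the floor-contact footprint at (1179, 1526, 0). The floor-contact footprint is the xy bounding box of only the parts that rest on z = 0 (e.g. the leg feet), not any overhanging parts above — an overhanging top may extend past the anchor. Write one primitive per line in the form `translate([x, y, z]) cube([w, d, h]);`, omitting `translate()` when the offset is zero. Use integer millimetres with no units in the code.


translate([370, 285, 0]) cube([809, 1241, 164]);


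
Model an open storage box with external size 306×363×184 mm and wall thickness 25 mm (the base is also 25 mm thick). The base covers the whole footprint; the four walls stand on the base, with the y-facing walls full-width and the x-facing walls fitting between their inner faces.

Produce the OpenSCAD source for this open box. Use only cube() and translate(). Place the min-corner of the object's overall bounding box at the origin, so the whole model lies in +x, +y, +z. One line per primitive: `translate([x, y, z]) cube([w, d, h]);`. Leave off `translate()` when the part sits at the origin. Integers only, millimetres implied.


cube([306, 363, 25]);
translate([0, 0, 25]) cube([306, 25, 159]);
translate([0, 338, 25]) cube([306, 25, 159]);
translate([0, 25, 25]) cube([25, 313, 159]);
translate([281, 25, 25]) cube([25, 313, 159]);


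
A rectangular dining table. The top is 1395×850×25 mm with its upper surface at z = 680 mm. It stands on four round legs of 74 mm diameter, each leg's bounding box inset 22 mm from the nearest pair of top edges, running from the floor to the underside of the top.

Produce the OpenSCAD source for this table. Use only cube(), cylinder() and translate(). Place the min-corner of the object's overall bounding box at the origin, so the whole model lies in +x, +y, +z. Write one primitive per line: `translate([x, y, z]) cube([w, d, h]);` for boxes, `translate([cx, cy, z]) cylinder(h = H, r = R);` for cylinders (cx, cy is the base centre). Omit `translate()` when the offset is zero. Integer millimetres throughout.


translate([0, 0, 655]) cube([1395, 850, 25]);
translate([59, 59, 0]) cylinder(h = 655, r = 37);
translate([1336, 59, 0]) cylinder(h = 655, r = 37);
translate([59, 791, 0]) cylinder(h = 655, r = 37);
translate([1336, 791, 0]) cylinder(h = 655, r = 37);


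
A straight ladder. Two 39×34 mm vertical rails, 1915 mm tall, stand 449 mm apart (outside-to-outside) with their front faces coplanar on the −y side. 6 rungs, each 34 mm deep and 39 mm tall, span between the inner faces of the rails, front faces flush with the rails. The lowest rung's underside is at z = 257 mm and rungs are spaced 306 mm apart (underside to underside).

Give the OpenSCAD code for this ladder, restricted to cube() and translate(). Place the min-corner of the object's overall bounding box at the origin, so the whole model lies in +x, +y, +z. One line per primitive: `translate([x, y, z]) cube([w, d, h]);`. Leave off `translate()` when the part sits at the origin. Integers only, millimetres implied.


cube([39, 34, 1915]);
translate([410, 0, 0]) cube([39, 34, 1915]);
translate([39, 0, 257]) cube([371, 34, 39]);
translate([39, 0, 563]) cube([371, 34, 39]);
translate([39, 0, 869]) cube([371, 34, 39]);
translate([39, 0, 1175]) cube([371, 34, 39]);
translate([39, 0, 1481]) cube([371, 34, 39]);
translate([39, 0, 1787]) cube([371, 34, 39]);


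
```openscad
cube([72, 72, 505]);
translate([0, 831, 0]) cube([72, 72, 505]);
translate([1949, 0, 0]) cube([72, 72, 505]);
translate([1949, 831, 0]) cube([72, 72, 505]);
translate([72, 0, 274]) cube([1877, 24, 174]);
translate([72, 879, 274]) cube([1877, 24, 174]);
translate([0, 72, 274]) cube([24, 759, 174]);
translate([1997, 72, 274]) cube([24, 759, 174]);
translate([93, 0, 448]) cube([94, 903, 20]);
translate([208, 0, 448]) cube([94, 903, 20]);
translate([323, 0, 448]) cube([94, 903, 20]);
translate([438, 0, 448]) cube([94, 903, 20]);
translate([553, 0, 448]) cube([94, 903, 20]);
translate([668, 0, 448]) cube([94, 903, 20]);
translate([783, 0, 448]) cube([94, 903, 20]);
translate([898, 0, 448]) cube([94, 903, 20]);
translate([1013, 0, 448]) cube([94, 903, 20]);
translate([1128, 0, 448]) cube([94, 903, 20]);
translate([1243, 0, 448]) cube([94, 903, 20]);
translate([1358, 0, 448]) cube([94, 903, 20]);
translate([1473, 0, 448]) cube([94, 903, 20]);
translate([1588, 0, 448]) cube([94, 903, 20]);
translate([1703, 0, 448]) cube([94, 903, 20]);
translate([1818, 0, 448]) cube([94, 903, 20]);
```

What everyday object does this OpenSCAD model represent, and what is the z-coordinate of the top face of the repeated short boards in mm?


A bed frame. The slat-top height is 468 mm.

Four posts, four rails, and a row of slats — a bed frame. Slats sit on the rails at z = 274 + 174 = 448; with slat thickness 20, the top is 468 mm.


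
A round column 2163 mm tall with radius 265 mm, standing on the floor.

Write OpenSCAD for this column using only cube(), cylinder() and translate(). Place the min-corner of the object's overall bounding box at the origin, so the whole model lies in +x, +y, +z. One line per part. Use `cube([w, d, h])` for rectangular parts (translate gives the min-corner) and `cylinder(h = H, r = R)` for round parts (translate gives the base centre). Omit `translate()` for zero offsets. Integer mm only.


translate([265, 265, 0]) cylinder(h = 2163, r = 265);


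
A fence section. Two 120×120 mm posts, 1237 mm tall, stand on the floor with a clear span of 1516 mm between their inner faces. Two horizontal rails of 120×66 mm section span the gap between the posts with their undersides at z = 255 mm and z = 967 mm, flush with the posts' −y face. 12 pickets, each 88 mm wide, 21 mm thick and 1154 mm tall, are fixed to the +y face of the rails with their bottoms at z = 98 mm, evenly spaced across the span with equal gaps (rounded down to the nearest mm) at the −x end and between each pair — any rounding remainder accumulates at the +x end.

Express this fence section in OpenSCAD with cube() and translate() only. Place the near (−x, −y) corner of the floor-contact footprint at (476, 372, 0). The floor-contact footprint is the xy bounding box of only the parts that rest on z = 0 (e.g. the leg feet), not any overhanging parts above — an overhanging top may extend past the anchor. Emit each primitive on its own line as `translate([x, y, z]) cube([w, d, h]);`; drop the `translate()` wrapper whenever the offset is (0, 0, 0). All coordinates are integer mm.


translate([476, 372, 0]) cube([120, 120, 1237]);
translate([2112, 372, 0]) cube([120, 120, 1237]);
translate([596, 372, 255]) cube([1516, 120, 66]);
translate([596, 372, 967]) cube([1516, 120, 66]);
translate([631, 492, 98]) cube([88, 21, 1154]);
translate([754, 492, 98]) cube([88, 21, 1154]);
translate([877, 492, 98]) cube([88, 21, 1154]);
translate([1000, 492, 98]) cube([88, 21, 1154]);
translate([1123, 492, 98]) cube([88, 21, 1154]);
translate([1246, 492, 98]) cube([88, 21, 1154]);
translate([1369, 492, 98]) cube([88, 21, 1154]);
translate([1492, 492, 98]) cube([88, 21, 1154]);
translate([1615, 492, 98]) cube([88, 21, 1154]);
translate([1738, 492, 98]) cube([88, 21, 1154]);
translate([1861, 492, 98]) cube([88, 21, 1154]);
translate([1984, 492, 98]) cube([88, 21, 1154]);


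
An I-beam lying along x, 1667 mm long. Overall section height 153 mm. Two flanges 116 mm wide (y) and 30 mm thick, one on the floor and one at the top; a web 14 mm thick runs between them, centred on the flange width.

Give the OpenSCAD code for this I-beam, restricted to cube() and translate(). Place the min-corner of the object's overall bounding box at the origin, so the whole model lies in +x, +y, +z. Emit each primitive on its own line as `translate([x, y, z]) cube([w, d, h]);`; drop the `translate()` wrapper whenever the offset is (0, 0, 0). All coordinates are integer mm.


cube([1667, 116, 30]);
translate([0, 51, 30]) cube([1667, 14, 93]);
translate([0, 0, 123]) cube([1667, 116, 30]);


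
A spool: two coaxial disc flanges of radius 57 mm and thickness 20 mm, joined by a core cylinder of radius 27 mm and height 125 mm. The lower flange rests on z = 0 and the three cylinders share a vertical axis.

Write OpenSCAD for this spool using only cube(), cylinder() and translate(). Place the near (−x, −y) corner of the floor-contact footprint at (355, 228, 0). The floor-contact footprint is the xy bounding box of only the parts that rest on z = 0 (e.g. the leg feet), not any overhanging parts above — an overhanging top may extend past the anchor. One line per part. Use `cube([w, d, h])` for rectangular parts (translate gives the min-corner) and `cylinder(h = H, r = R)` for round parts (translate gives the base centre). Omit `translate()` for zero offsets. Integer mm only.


translate([412, 285, 0]) cylinder(h = 20, r = 57);
translate([412, 285, 20]) cylinder(h = 125, r = 27);
translate([412, 285, 145]) cylinder(h = 20, r = 57);


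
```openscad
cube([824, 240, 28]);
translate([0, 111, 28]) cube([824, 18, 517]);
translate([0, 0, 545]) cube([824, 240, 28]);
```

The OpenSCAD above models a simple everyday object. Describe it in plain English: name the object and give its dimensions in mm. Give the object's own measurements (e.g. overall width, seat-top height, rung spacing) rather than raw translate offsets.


An I-beam lying along x, 824 mm long. Overall section height 573 mm. Two flanges 240 mm wide (y) and 28 mm thick, one on the floor and one at the top; a web 18 mm thick runs between them, centred on the flange width.


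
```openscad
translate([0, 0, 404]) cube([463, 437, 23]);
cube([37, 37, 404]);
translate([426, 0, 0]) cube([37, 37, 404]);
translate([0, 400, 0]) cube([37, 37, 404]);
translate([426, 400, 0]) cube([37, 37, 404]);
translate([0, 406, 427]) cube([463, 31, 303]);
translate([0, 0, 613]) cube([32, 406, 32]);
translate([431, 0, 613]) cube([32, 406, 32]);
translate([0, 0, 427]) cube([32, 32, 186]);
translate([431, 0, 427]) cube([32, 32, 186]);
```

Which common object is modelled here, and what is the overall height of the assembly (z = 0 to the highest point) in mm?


A chair. The overall height is 730 mm.

A slab on four corner posts with a tall panel at the back — a chair. The seat slab sits at z = 404 with thickness 23, and the 303 mm backrest starts at the seat top, so the overall height is 404 + 23 + 303 = 730 mm.


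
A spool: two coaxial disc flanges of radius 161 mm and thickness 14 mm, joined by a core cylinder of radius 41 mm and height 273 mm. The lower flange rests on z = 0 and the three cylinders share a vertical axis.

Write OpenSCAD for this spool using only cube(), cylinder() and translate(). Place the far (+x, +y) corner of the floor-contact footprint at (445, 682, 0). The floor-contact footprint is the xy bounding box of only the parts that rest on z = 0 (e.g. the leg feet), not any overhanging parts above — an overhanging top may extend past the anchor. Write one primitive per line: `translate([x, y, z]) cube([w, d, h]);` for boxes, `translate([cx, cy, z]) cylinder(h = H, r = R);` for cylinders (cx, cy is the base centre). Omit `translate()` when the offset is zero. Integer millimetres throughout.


translate([284, 521, 0]) cylinder(h = 14, r = 161);
translate([284, 521, 14]) cylinder(h = 273, r = 41);
translate([284, 521, 287]) cylinder(h = 14, r = 161);


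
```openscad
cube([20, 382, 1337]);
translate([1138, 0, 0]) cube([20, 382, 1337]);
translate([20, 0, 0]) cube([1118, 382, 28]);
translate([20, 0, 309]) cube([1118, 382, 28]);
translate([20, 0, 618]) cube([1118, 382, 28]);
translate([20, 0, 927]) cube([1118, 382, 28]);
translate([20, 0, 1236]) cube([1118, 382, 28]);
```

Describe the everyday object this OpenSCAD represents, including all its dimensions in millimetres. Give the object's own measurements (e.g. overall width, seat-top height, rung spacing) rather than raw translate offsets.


An open bookshelf. Two side panels, each 20 mm thick, 382 mm deep and 1337 mm tall, stand 1158 mm apart (outside-to-outside). Between them sit 5 shelves, each 28 mm thick and 382 mm deep, spanning the full gap between the sides. The bottom shelf rests on the floor (its underside at z = 0) and the clear gap between one shelf's top and the next shelf's underside is 281 mm.


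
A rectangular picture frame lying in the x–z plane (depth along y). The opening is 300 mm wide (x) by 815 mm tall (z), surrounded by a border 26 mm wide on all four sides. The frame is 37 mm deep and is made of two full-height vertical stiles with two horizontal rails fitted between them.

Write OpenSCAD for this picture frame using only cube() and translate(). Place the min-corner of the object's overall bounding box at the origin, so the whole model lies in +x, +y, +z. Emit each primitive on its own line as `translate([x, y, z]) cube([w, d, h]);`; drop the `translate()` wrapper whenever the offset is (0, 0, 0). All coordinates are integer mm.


cube([26, 37, 867]);
translate([326, 0, 0]) cube([26, 37, 867]);
translate([26, 0, 0]) cube([300, 37, 26]);
translate([26, 0, 841]) cube([300, 37, 26]);


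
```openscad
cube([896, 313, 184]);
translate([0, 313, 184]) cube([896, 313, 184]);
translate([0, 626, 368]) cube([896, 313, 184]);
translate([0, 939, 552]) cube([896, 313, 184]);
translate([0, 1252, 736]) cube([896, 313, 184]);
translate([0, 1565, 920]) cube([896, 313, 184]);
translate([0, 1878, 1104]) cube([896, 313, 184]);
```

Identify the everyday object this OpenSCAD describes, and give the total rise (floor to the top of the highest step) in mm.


A staircase. The total rise is 1288 mm.

7 identical blocks, each offset up and back from the previous — a staircase. Each step is 184 mm tall and there are 7 of them, so the total rise is 7 × 184 = 1288 mm.


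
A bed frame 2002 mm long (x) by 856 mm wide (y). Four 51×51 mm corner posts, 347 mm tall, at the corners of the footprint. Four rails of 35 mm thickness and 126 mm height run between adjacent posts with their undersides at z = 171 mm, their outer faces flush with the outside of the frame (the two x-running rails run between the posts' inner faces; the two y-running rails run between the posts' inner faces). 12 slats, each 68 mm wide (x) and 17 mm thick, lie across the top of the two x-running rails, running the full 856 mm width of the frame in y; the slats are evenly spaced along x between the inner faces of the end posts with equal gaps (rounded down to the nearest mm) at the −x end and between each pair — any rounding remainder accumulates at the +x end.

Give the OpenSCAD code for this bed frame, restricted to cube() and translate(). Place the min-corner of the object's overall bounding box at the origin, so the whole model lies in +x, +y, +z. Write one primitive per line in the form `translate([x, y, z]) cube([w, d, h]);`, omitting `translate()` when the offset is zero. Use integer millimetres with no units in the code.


// slat z = rail_z + rail_h = 171 + 126 = 297
// slat gap = ⌊(1900 − 12·68) / 13⌋ = 83
cube([51, 51, 347]);
translate([0, 805, 0]) cube([51, 51, 347]);
translate([1951, 0, 0]) cube([51, 51, 347]);
translate([1951, 805, 0]) cube([51, 51, 347]);
translate([51, 0, 171]) cube([1900, 35, 126]);
translate([51, 821, 171]) cube([1900, 35, 126]);
translate([0, 51, 171]) cube([35, 754, 126]);
translate([1967, 51, 171]) cube([35, 754, 126]);
translate([134, 0, 297]) cube([68, 856, 17]);
translate([285, 0, 297]) cube([68, 856, 17]);
translate([436, 0, 297]) cube([68, 856, 17]);
translate([587, 0, 297]) cube([68, 856, 17]);
translate([738, 0, 297]) cube([68, 856, 17]);
translate([889, 0, 297]) cube([68, 856, 17]);
translate([1040, 0, 297]) cube([68, 856, 17]);
translate([1191, 0, 297]) cube([68, 856, 17]);
translate([1342, 0, 297]) cube([68, 856, 17]);
translate([1493, 0, 297]) cube([68, 856, 17]);
translate([1644, 0, 297]) cube([68, 856, 17]);
translate([1795, 0, 297]) cube([68, 856, 17]);


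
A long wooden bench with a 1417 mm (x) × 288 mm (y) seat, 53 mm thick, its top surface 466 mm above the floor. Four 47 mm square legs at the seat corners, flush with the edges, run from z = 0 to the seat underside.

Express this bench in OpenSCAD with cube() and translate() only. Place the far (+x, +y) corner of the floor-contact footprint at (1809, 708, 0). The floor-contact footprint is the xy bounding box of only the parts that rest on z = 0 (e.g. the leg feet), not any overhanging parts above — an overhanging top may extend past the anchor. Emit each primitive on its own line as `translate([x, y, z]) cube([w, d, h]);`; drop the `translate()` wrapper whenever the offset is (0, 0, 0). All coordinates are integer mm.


translate([392, 420, 413]) cube([1417, 288, 53]);
translate([392, 420, 0]) cube([47, 47, 413]);
translate([392, 661, 0]) cube([47, 47, 413]);
translate([1762, 420, 0]) cube([47, 47, 413]);
translate([1762, 661, 0]) cube([47, 47, 413]);


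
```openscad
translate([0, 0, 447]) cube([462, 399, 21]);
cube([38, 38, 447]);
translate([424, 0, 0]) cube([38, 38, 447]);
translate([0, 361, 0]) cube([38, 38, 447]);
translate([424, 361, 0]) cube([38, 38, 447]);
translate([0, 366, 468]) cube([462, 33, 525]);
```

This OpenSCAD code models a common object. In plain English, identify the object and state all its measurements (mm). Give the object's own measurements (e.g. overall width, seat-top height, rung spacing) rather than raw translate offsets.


A chair. The seat is a 462×399×21 mm slab with its top at z = 468 mm, on four 38×38 mm corner legs (flush with the seat edges, standing on z = 0). A flat backrest 33 mm thick, 525 mm tall, spans the full seat width and rises from the seat top along its +y edge, rear face flush with the rear of the seat.


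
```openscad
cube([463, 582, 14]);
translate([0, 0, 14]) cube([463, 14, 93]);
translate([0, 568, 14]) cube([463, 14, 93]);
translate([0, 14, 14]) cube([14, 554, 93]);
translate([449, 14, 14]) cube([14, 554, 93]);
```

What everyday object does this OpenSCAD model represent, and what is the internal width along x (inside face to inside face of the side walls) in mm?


An open box. The internal width is 435 mm.

A 463×582 base slab with four walls standing on it — an open box. The base is 463 mm wide and the walls are 14 mm thick, so the internal width is 463 − 2 × 14 = 435 mm.


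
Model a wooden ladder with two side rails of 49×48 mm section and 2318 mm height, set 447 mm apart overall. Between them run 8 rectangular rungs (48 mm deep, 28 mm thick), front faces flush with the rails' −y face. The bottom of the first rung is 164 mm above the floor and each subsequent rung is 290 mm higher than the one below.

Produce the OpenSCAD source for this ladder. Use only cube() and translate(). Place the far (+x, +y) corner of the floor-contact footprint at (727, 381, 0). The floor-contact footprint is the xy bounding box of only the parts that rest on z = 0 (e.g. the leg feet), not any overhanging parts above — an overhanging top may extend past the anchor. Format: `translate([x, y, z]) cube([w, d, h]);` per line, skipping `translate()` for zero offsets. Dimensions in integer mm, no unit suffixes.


// rung span = 447 - 2*49 = 349
// rung[k] z = 164 + k*290
translate([280, 333, 0]) cube([49, 48, 2318]);
translate([678, 333, 0]) cube([49, 48, 2318]);
translate([329, 333, 164]) cube([349, 48, 28]);
translate([329, 333, 454]) cube([349, 48, 28]);
translate([329, 333, 744]) cube([349, 48, 28]);
translate([329, 333, 1034]) cube([349, 48, 28]);
translate([329, 333, 1324]) cube([349, 48, 28]);
translate([329, 333, 1614]) cube([349, 48, 28]);
translate([329, 333, 1904]) cube([349, 48, 28]);
translate([329, 333, 2194]) cube([349, 48, 28]);


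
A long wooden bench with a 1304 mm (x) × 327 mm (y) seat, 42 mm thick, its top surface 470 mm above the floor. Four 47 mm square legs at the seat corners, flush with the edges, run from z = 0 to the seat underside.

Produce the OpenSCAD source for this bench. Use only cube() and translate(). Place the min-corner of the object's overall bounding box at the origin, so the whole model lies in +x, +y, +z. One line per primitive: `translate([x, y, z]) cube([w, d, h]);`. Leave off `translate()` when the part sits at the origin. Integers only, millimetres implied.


// leg_h = 470 − 42 = 428
translate([0, 0, 428]) cube([1304, 327, 42]);
cube([47, 47, 428]);
translate([0, 280, 0]) cube([47, 47, 428]);
translate([1257, 0, 0]) cube([47, 47, 428]);
translate([1257, 280, 0]) cube([47, 47, 428]);


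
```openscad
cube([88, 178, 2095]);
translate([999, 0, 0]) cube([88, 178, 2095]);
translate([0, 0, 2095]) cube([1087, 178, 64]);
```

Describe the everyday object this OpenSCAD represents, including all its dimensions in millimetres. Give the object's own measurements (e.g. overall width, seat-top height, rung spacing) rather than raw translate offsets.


A door frame. The clear opening is 911 mm wide and 2095 mm high. Two 88 mm wide jambs, 178 mm deep, stand either side of the opening from the floor to the top of the opening. A 64 mm thick head sits across the top of both jambs, spanning the full outside width of the frame.


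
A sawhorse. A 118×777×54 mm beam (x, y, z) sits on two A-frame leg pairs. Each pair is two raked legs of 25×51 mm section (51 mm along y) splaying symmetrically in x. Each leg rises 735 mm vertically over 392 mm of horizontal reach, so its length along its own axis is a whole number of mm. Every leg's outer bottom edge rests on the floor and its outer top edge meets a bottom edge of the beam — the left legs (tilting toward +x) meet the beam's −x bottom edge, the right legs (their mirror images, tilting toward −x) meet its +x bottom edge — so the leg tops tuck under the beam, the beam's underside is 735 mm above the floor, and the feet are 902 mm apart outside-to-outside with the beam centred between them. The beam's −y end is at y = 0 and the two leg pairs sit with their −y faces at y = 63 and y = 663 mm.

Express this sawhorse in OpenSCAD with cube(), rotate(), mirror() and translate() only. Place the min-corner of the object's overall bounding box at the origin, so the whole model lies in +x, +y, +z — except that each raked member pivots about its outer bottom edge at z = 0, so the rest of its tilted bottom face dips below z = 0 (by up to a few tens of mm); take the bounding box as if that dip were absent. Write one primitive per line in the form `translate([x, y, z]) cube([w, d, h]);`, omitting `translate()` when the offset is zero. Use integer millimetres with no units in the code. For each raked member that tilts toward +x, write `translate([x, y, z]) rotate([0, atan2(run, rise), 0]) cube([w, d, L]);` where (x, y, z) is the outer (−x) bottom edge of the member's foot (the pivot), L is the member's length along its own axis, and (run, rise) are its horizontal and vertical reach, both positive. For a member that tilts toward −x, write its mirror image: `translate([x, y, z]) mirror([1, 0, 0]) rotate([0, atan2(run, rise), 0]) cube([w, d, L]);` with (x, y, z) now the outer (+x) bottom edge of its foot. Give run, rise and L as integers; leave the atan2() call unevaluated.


translate([392, 0, 735]) cube([118, 777, 54]);
translate([0, 63, 0]) rotate([0, atan2(392, 735), 0]) cube([25, 51, 833]);
translate([902, 63, 0]) mirror([1, 0, 0]) rotate([0, atan2(392, 735), 0]) cube([25, 51, 833]);
translate([0, 663, 0]) rotate([0, atan2(392, 735), 0]) cube([25, 51, 833]);
translate([902, 663, 0]) mirror([1, 0, 0]) rotate([0, atan2(392, 735), 0]) cube([25, 51, 833]);


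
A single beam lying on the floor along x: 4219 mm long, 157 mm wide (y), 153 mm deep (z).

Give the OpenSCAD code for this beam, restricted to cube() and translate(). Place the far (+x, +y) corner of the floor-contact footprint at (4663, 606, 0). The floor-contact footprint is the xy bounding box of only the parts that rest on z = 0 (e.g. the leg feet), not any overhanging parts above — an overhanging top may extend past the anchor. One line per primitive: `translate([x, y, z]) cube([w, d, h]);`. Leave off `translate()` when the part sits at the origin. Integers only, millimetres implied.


translate([444, 449, 0]) cube([4219, 157, 153]);


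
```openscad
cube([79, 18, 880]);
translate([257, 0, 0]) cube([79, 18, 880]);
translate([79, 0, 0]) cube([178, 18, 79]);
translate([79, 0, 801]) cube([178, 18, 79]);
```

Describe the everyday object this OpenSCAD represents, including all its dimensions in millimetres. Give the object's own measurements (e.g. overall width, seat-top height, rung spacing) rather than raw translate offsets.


A rectangular picture frame lying in the x–z plane (depth along y). The opening is 178 mm wide (x) by 722 mm tall (z), surrounded by a border 79 mm wide on all four sides. The frame is 18 mm deep and is made of two full-height vertical stiles with two horizontal rails fitted between them.


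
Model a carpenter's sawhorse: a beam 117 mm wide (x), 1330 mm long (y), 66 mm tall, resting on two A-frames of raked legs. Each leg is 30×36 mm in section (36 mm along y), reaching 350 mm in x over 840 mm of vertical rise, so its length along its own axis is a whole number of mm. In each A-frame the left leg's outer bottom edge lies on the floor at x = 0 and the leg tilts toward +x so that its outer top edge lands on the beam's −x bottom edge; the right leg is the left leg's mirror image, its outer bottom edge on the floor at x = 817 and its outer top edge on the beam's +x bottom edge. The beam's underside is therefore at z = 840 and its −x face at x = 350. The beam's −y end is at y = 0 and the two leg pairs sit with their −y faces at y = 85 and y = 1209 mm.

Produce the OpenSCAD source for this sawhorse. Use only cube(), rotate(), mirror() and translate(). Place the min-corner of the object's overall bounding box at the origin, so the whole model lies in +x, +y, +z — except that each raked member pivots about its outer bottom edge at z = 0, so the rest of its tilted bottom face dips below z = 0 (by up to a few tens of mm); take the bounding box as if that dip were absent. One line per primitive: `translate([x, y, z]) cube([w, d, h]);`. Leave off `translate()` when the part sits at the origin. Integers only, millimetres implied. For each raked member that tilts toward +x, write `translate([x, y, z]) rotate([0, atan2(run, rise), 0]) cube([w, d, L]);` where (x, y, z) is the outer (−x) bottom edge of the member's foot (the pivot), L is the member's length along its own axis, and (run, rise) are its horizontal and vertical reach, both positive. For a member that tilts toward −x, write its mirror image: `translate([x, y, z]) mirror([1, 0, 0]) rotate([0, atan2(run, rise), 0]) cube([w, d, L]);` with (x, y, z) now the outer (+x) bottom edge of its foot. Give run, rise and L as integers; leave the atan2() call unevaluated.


translate([350, 0, 840]) cube([117, 1330, 66]);
translate([0, 85, 0]) rotate([0, atan2(350, 840), 0]) cube([30, 36, 910]);
translate([817, 85, 0]) mirror([1, 0, 0]) rotate([0, atan2(350, 840), 0]) cube([30, 36, 910]);
translate([0, 1209, 0]) rotate([0, atan2(350, 840), 0]) cube([30, 36, 910]);
translate([817, 1209, 0]) mirror([1, 0, 0]) rotate([0, atan2(350, 840), 0]) cube([30, 36, 910]);


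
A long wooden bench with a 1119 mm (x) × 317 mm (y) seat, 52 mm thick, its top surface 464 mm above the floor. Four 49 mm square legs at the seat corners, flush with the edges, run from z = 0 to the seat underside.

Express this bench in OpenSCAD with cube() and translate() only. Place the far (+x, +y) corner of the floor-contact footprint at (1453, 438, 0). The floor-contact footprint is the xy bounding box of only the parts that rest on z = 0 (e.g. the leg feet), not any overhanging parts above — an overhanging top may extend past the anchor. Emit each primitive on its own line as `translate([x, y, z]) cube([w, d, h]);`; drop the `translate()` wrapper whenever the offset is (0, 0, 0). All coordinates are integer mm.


translate([334, 121, 412]) cube([1119, 317, 52]);
translate([334, 121, 0]) cube([49, 49, 412]);
translate([334, 389, 0]) cube([49, 49, 412]);
translate([1404, 121, 0]) cube([49, 49, 412]);
translate([1404, 389, 0]) cube([49, 49, 412]);


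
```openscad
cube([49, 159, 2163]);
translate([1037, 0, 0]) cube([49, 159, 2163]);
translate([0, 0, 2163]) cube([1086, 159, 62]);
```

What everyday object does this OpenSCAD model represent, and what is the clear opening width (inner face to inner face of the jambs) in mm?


A door frame. The clear opening width is 988 mm.

Two 2163 mm tall posts with a header on top — a door frame. The left jamb is 49 mm wide at x = 0; the right jamb starts at x = 1037. The clear opening is 1037 − 49 = 988 mm.


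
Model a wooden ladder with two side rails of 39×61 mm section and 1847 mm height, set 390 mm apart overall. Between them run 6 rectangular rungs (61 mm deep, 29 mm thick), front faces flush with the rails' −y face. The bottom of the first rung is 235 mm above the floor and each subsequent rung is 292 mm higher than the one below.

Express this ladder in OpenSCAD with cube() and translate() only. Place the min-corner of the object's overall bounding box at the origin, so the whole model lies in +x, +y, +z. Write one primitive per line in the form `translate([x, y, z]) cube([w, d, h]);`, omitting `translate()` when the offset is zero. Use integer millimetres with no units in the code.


cube([39, 61, 1847]);
translate([351, 0, 0]) cube([39, 61, 1847]);
translate([39, 0, 235]) cube([312, 61, 29]);
translate([39, 0, 527]) cube([312, 61, 29]);
translate([39, 0, 819]) cube([312, 61, 29]);
translate([39, 0, 1111]) cube([312, 61, 29]);
translate([39, 0, 1403]) cube([312, 61, 29]);
translate([39, 0, 1695]) cube([312, 61, 29]);


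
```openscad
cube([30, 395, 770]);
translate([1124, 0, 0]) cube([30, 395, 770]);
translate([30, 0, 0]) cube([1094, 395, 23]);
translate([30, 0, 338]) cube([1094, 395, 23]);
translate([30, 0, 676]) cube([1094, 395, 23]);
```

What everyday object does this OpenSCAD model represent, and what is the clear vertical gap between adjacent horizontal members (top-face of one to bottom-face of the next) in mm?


A bookshelf. The clear shelf gap is 315 mm.

Two tall side panels with 3 horizontal boards between them — a bookshelf. The first two shelf undersides are at z = 0 and z = 338; with shelf thickness 23, the clear gap is 338 − 0 − 23 = 315 mm.


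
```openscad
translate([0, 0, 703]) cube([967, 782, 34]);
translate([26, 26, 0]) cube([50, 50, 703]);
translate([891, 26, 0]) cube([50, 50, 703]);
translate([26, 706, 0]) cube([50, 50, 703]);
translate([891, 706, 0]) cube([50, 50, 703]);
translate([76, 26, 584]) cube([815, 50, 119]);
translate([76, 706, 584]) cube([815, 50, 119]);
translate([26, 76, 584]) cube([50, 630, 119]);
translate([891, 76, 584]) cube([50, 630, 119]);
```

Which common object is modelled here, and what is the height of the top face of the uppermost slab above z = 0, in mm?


A table. The table height is 737 mm.

A 967×782×34 slab sits at z = 703 on four 50 mm square posts — a table. The top surface is at 703 + 34 = 737 mm.


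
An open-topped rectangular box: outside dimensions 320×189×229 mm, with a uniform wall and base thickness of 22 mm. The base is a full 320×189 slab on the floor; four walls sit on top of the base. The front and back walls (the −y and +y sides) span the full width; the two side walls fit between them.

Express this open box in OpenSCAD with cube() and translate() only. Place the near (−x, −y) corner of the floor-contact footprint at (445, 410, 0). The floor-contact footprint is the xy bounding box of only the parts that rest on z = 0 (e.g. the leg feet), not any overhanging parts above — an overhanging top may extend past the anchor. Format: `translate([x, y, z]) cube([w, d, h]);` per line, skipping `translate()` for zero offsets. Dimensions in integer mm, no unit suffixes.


translate([445, 410, 0]) cube([320, 189, 22]);
translate([445, 410, 22]) cube([320, 22, 207]);
translate([445, 577, 22]) cube([320, 22, 207]);
translate([445, 432, 22]) cube([22, 145, 207]);
translate([743, 432, 22]) cube([22, 145, 207]);


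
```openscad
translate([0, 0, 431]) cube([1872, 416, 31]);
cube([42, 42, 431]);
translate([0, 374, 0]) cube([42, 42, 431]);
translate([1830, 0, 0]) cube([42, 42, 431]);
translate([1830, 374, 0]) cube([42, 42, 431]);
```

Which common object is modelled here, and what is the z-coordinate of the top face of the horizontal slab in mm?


A bench. The seat-top height is 462 mm.

A long slab on four corner posts — a bench. The slab sits at z = 431 with thickness 31, so the top is 431 + 31 = 462 mm.


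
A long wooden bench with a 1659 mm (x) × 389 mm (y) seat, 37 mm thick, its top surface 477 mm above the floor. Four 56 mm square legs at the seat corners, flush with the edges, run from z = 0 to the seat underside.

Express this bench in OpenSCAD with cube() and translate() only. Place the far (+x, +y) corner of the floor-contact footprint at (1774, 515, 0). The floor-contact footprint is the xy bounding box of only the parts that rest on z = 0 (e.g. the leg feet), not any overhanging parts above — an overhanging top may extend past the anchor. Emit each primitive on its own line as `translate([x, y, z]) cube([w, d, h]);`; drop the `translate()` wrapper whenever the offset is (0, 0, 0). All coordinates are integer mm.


translate([115, 126, 440]) cube([1659, 389, 37]);
translate([115, 126, 0]) cube([56, 56, 440]);
translate([115, 459, 0]) cube([56, 56, 440]);
translate([1718, 126, 0]) cube([56, 56, 440]);
translate([1718, 459, 0]) cube([56, 56, 440]);


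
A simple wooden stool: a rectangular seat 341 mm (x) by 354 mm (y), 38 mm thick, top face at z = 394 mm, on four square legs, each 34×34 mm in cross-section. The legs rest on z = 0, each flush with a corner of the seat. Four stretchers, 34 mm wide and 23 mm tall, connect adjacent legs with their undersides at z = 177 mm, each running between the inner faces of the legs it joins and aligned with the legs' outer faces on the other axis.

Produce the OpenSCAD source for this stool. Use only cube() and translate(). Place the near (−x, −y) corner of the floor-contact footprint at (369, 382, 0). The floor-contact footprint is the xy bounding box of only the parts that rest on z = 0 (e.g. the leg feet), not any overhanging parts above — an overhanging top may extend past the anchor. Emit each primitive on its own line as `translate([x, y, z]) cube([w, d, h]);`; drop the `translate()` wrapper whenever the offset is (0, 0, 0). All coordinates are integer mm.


translate([369, 382, 356]) cube([341, 354, 38]);
translate([369, 382, 0]) cube([34, 34, 356]);
translate([676, 382, 0]) cube([34, 34, 356]);
translate([369, 702, 0]) cube([34, 34, 356]);
translate([676, 702, 0]) cube([34, 34, 356]);
translate([403, 382, 177]) cube([273, 34, 23]);
translate([403, 702, 177]) cube([273, 34, 23]);
translate([369, 416, 177]) cube([34, 286, 23]);
translate([676, 416, 177]) cube([34, 286, 23]);


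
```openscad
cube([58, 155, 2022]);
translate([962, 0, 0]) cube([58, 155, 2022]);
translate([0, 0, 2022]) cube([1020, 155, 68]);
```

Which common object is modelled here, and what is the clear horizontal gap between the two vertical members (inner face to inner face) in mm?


A door frame. The clear opening width is 904 mm.

Two 2022 mm tall posts with a header on top — a door frame. The left jamb is 58 mm wide at x = 0; the right jamb starts at x = 962. The clear opening is 962 − 58 = 904 mm.


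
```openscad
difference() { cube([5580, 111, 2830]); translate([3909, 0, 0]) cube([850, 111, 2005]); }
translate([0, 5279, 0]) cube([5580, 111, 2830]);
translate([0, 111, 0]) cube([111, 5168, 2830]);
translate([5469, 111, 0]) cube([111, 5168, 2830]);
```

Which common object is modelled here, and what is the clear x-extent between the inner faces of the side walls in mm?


A single room. The interior width is 5358 mm.

Four walls enclosing a rectangle with a door in the front wall — a room. Outside width 5580 minus two 111 mm walls gives 5358 mm.


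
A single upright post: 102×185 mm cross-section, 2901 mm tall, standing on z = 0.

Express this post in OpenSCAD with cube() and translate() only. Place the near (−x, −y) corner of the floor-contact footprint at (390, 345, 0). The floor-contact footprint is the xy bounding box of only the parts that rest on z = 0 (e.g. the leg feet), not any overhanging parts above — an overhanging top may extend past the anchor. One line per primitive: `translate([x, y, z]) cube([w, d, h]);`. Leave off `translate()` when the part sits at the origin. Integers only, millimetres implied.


translate([390, 345, 0]) cube([102, 185, 2901]);


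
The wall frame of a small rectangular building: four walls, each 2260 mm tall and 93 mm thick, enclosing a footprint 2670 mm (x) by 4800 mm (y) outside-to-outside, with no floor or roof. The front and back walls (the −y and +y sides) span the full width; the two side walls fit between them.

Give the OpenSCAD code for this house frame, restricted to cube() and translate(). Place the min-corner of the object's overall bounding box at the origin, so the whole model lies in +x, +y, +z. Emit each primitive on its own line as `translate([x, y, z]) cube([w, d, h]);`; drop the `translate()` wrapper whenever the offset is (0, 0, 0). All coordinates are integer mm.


cube([2670, 93, 2260]);
translate([0, 4707, 0]) cube([2670, 93, 2260]);
translate([0, 93, 0]) cube([93, 4614, 2260]);
translate([2577, 93, 0]) cube([93, 4614, 2260]);


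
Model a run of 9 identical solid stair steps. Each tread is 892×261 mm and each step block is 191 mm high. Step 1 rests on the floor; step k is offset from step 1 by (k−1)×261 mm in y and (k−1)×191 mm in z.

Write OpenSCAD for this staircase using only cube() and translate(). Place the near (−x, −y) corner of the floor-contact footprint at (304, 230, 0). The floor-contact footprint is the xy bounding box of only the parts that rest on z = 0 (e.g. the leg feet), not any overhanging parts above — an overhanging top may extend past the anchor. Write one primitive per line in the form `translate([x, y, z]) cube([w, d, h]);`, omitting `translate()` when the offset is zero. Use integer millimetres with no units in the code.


translate([304, 230, 0]) cube([892, 261, 191]);
translate([304, 491, 191]) cube([892, 261, 191]);
translate([304, 752, 382]) cube([892, 261, 191]);
translate([304, 1013, 573]) cube([892, 261, 191]);
translate([304, 1274, 764]) cube([892, 261, 191]);
translate([304, 1535, 955]) cube([892, 261, 191]);
translate([304, 1796, 1146]) cube([892, 261, 191]);
translate([304, 2057, 1337]) cube([892, 261, 191]);
translate([304, 2318, 1528]) cube([892, 261, 191]);


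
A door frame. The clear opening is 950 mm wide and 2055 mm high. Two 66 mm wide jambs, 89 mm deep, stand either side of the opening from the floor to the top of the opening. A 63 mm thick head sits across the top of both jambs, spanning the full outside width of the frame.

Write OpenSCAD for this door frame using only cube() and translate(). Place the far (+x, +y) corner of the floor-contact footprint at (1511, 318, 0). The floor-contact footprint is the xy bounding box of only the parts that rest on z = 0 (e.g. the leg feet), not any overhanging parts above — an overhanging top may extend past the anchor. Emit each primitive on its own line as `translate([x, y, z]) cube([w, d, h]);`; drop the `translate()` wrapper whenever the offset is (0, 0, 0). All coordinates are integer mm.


translate([429, 229, 0]) cube([66, 89, 2055]);
translate([1445, 229, 0]) cube([66, 89, 2055]);
translate([429, 229, 2055]) cube([1082, 89, 63]);


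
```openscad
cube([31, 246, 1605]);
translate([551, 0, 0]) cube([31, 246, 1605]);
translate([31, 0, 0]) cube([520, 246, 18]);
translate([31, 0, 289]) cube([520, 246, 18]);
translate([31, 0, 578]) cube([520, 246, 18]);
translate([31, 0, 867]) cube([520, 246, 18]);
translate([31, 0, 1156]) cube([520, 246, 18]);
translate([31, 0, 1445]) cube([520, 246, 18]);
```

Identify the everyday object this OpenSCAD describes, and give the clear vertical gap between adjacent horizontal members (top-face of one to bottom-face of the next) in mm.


A bookshelf. The clear shelf gap is 271 mm.

Two tall side panels with 6 horizontal boards between them — a bookshelf. The first two shelf undersides are at z = 0 and z = 289; with shelf thickness 18, the clear gap is 289 − 0 − 18 = 271 mm.
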